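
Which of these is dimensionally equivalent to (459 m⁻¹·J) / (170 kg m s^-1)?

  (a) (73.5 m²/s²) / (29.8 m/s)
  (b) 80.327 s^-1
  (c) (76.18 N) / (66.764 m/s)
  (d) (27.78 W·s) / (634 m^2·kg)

(b)

Reference: [kg·m·s⁻²] / [kg·m·s⁻¹] = s⁻¹.
Each option:
  (a) [m²·s⁻²] / [m·s⁻¹] = m·s⁻¹
  (b) s⁻¹  ← same
  (c) [kg·m·s⁻²] / [m·s⁻¹] = kg·s⁻¹
  (d) [kg·m²·s⁻²] / [kg·m²] = s⁻²
Only (b) matches s⁻¹.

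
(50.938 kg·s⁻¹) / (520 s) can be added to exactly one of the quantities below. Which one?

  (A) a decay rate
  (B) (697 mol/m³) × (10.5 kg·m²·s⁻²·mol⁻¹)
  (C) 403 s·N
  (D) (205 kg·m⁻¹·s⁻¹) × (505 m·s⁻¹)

(D)

Reference: [kg·s⁻¹] / [s] = kg·s⁻².
Each option:
  (A) [decay rate] = s⁻¹
  (B) [m⁻³·mol] · [kg·m²·s⁻²·mol⁻¹] = kg·m⁻¹·s⁻²
  (C) N·s = kg·m·s⁻²·s = kg·m·s⁻¹
  (D) [kg·m⁻¹·s⁻¹] · [m·s⁻¹] = kg·s⁻²  ← same
Only (D) matches kg·s⁻².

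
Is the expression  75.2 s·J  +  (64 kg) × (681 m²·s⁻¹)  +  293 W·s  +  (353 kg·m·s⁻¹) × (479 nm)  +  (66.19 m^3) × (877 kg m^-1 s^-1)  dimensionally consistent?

No

Dimensions:
  75.2 s·J:  J·s = N·m·s = kg·m²·s⁻¹
  (64 kg) × (681 m²·s⁻¹):  [kg] · [m²·s⁻¹] = kg·m²·s⁻¹
  293 W·s:  W·s = J·s⁻¹·s = kg·m²·s⁻²
  (353 kg·m·s⁻¹) × (479 nm):  [kg·m·s⁻¹] · [m] = kg·m²·s⁻¹
  (66.19 m^3) × (877 kg m^-1 s^-1):  [m³] · [kg·m⁻¹·s⁻¹] = kg·m²·s⁻¹
The terms do not share a single dimension (kg·m²·s⁻² vs kg·m²·s⁻¹).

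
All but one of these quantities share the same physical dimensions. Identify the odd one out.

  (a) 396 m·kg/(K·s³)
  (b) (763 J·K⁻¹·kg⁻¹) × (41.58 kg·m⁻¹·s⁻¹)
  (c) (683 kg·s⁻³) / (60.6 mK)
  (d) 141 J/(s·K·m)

Dimensions:
  (a) kg·m·s⁻³·K⁻¹
  (b) [m²·s⁻²·K⁻¹] · [kg·m⁻¹·s⁻¹] = kg·m·s⁻³·K⁻¹
  (c) [kg·s⁻³] / [K] = kg·s⁻³·K⁻¹
  (d) J·s⁻¹·m⁻¹·K⁻¹ = N·m·s⁻¹·m⁻¹·K⁻¹ = kg·m·s⁻³·K⁻¹
All reduce to kg·m·s⁻³·K⁻¹ except (c), which is kg·s⁻³·K⁻¹.

(c)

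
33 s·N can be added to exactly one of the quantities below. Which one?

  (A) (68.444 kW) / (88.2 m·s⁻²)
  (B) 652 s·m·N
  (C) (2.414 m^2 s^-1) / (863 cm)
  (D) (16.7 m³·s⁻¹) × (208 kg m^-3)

Reference: N·s = kg·m·s⁻²·s = kg·m·s⁻¹.
Each option:
  (A) [kg·m²·s⁻³] / [m·s⁻²] = kg·m·s⁻¹  ← same
  (B) N·m·s = kg·m·s⁻²·m·s = kg·m²·s⁻¹
  (C) [m²·s⁻¹] / [m] = m·s⁻¹
  (D) [m³·s⁻¹] · [kg·m⁻³] = kg·s⁻¹
Only (A) matches kg·m·s⁻¹.

(A)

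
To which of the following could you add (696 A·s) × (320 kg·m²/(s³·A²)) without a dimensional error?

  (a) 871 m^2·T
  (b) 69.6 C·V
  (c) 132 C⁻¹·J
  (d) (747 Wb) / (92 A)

(a)

Reference: [s·A] · [kg·m²·s⁻³·A⁻²] = kg·m²·s⁻²·A⁻¹.
Each option:
  (a) T·m² = Wb·m⁻²·m² = kg·m²·s⁻²·A⁻¹  ← same
  (b) C·V = s·A·J·C⁻¹ = kg·m²·s⁻²
  (c) J·C⁻¹ = N·m·(s·A)⁻¹ = kg·m²·s⁻³·A⁻¹
  (d) [kg·m²·s⁻²·A⁻¹] / [A] = kg·m²·s⁻²·A⁻²
Only (a) matches kg·m²·s⁻²·A⁻¹.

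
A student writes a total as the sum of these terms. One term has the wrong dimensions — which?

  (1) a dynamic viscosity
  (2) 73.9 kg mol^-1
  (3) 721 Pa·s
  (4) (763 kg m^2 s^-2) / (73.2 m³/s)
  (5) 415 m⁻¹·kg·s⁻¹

In SI base units:
  (1) [dynamic viscosity] = kg·m⁻¹·s⁻¹
  (2) kg·mol⁻¹
  (3) Pa·s = N·m⁻²·s = kg·m⁻¹·s⁻¹
  (4) [kg·m²·s⁻²] / [m³·s⁻¹] = kg·m⁻¹·s⁻¹
  (5) kg·m⁻¹·s⁻¹
All reduce to kg·m⁻¹·s⁻¹ except (2), which is kg·mol⁻¹.

(2)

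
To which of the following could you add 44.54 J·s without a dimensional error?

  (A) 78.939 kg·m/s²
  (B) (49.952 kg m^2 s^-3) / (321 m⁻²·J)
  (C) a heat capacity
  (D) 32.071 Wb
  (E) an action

(E)

Reference: J·s = N·m·s = kg·m²·s⁻¹.
Each option:
  (A) kg·m·s⁻²
  (B) [kg·m²·s⁻³] / [kg·s⁻²] = m²·s⁻¹
  (C) [heat capacity] = kg·m²·s⁻²·K⁻¹
  (D) Wb = V·s = kg·m²·s⁻²·A⁻¹
  (E) [action] = kg·m²·s⁻¹  ← same
Only (E) matches kg·m²·s⁻¹.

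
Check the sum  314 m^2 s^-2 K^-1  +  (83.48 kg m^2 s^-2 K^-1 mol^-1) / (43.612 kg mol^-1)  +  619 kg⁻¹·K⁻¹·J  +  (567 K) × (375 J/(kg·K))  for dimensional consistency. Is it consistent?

In SI base units:
  314 m^2 s^-2 K^-1:  m²·s⁻²·K⁻¹
  (83.48 kg m^2 s^-2 K^-1 mol^-1) / (43.612 kg mol^-1):  [kg·m²·s⁻²·K⁻¹·mol⁻¹] / [kg·mol⁻¹] = m²·s⁻²·K⁻¹
  619 kg⁻¹·K⁻¹·J:  J·kg⁻¹·K⁻¹ = N·m·kg⁻¹·K⁻¹ = m²·s⁻²·K⁻¹
  (567 K) × (375 J/(kg·K)):  [K] · [m²·s⁻²·K⁻¹] = m²·s⁻²
The terms do not share a single dimension (m²·s⁻² vs m²·s⁻²·K⁻¹).

No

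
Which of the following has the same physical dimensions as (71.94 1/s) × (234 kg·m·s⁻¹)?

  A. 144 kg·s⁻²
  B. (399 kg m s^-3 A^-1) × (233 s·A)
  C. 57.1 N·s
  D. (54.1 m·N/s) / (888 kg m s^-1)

Reference: [s⁻¹] · [kg·m·s⁻¹] = kg·m·s⁻².
Each option:
  A. kg·s⁻²
  B. [kg·m·s⁻³·A⁻¹] · [s·A] = kg·m·s⁻²  ← same
  C. N·s = kg·m·s⁻²·s = kg·m·s⁻¹
  D. [kg·m²·s⁻³] / [kg·m·s⁻¹] = m·s⁻²
Only B. matches kg·m·s⁻².

B.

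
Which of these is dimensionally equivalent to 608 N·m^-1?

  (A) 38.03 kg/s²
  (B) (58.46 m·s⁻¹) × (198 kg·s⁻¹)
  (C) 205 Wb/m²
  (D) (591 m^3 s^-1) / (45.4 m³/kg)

Reference: N·m⁻¹ = kg·m·s⁻²·m⁻¹ = kg·s⁻².
Each option:
  (A) kg·s⁻²  ← same
  (B) [m·s⁻¹] · [kg·s⁻¹] = kg·m·s⁻²
  (C) Wb·m⁻² = V·s·m⁻² = kg·s⁻²·A⁻¹
  (D) [m³·s⁻¹] / [kg⁻¹·m³] = kg·s⁻¹
Only (A) matches kg·s⁻².

(A)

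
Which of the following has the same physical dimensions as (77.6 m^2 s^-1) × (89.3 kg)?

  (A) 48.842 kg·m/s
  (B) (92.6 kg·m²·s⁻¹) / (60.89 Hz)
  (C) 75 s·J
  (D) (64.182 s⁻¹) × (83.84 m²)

Reference: [m²·s⁻¹] · [kg] = kg·m²·s⁻¹.
Each option:
  (A) kg·m·s⁻¹
  (B) [kg·m²·s⁻¹] / [s⁻¹] = kg·m²
  (C) J·s = N·m·s = kg·m²·s⁻¹  ← same
  (D) [s⁻¹] · [m²] = m²·s⁻¹
Only (C) matches kg·m²·s⁻¹.

(C)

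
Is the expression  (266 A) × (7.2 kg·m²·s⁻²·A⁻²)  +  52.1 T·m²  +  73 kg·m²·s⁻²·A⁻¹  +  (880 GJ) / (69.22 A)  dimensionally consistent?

Yes

Dimensions:
  (266 A) × (7.2 kg·m²·s⁻²·A⁻²):  [A] · [kg·m²·s⁻²·A⁻²] = kg·m²·s⁻²·A⁻¹
  52.1 T·m²:  T·m² = Wb·m⁻²·m² = kg·m²·s⁻²·A⁻¹
  73 kg·m²·s⁻²·A⁻¹:  kg·m²·s⁻²·A⁻¹
  (880 GJ) / (69.22 A):  [kg·m²·s⁻²] / [A] = kg·m²·s⁻²·A⁻¹
Every term reduces to kg·m²·s⁻²·A⁻¹.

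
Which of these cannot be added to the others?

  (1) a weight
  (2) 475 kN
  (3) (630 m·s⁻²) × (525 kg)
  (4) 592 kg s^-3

(4)

Expand each in SI base units:
  (1) [weight] = kg·m·s⁻²
  (2) N = kg·m·s⁻²
  (3) [m·s⁻²] · [kg] = kg·m·s⁻²
  (4) kg·s⁻³
All reduce to kg·m·s⁻² except (4), which is kg·s⁻³.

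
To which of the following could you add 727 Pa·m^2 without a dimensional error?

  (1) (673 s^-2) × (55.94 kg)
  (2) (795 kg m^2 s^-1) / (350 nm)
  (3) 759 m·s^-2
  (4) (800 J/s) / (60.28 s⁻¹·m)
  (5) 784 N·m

Reference: Pa·m² = N·m⁻²·m² = kg·m·s⁻².
Each option:
  (1) [s⁻²] · [kg] = kg·s⁻²
  (2) [kg·m²·s⁻¹] / [m] = kg·m·s⁻¹
  (3) m·s⁻²
  (4) [kg·m²·s⁻³] / [m·s⁻¹] = kg·m·s⁻²  ← same
  (5) N·m = kg·m·s⁻²·m = kg·m²·s⁻²
Only (4) matches kg·m·s⁻².

(4)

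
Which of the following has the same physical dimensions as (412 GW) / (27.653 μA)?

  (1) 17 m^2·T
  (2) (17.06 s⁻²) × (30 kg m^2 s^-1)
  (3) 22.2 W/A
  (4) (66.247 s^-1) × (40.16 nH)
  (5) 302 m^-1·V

Reference: [kg·m²·s⁻³] / [A] = kg·m²·s⁻³·A⁻¹.
Each option:
  (1) T·m² = Wb·m⁻²·m² = kg·m²·s⁻²·A⁻¹
  (2) [s⁻²] · [kg·m²·s⁻¹] = kg·m²·s⁻³
  (3) W·A⁻¹ = J·s⁻¹·A⁻¹ = kg·m²·s⁻³·A⁻¹  ← same
  (4) [s⁻¹] · [kg·m²·s⁻²·A⁻²] = kg·m²·s⁻³·A⁻²
  (5) V·m⁻¹ = J·C⁻¹·m⁻¹ = kg·m·s⁻³·A⁻¹
Only (3) matches kg·m²·s⁻³·A⁻¹.

(3)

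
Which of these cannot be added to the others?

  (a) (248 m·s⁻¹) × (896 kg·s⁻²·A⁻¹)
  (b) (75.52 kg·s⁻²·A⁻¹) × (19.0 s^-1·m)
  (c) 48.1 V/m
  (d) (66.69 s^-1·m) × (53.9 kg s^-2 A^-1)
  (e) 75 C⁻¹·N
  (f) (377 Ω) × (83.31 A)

(f)

Expand each in SI base units:
  (a) [m·s⁻¹] · [kg·s⁻²·A⁻¹] = kg·m·s⁻³·A⁻¹
  (b) [kg·s⁻²·A⁻¹] · [m·s⁻¹] = kg·m·s⁻³·A⁻¹
  (c) V·m⁻¹ = J·C⁻¹·m⁻¹ = kg·m·s⁻³·A⁻¹
  (d) [m·s⁻¹] · [kg·s⁻²·A⁻¹] = kg·m·s⁻³·A⁻¹
  (e) N·C⁻¹ = kg·m·s⁻²·(s·A)⁻¹ = kg·m·s⁻³·A⁻¹
  (f) [kg·m²·s⁻³·A⁻²] · [A] = kg·m²·s⁻³·A⁻¹
All reduce to kg·m·s⁻³·A⁻¹ except (f), which is kg·m²·s⁻³·A⁻¹.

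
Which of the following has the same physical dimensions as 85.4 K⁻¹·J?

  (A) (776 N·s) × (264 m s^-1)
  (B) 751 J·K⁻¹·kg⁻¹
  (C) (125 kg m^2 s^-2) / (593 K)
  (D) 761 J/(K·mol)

Reference: J·K⁻¹ = N·m·K⁻¹ = kg·m²·s⁻²·K⁻¹.
Each option:
  (A) [kg·m·s⁻¹] · [m·s⁻¹] = kg·m²·s⁻²
  (B) J·kg⁻¹·K⁻¹ = N·m·kg⁻¹·K⁻¹ = m²·s⁻²·K⁻¹
  (C) [kg·m²·s⁻²] / [K] = kg·m²·s⁻²·K⁻¹  ← same
  (D) J·mol⁻¹·K⁻¹ = N·m·mol⁻¹·K⁻¹ = kg·m²·s⁻²·K⁻¹·mol⁻¹
Only (C) matches kg·m²·s⁻²·K⁻¹.

(C)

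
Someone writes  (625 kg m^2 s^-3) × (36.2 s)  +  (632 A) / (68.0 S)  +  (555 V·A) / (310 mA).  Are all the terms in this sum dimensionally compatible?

No

Work out the base dimensions of each:
  (625 kg m^2 s^-3) × (36.2 s):  [kg·m²·s⁻³] · [s] = kg·m²·s⁻²
  (632 A) / (68.0 S):  [A] / [kg⁻¹·m⁻²·s³·A²] = kg·m²·s⁻³·A⁻¹
  (555 V·A) / (310 mA):  [kg·m²·s⁻³] / [A] = kg·m²·s⁻³·A⁻¹
The terms do not share a single dimension (kg·m²·s⁻² vs kg·m²·s⁻³·A⁻¹).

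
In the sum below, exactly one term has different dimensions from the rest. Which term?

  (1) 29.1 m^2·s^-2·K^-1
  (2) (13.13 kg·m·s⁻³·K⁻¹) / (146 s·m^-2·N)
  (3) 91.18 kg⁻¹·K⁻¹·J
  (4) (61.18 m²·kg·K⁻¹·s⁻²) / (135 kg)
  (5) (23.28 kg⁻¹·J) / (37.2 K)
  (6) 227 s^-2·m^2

(6)

Dimensions:
  (1) m²·s⁻²·K⁻¹
  (2) [kg·m·s⁻³·K⁻¹] / [kg·m⁻¹·s⁻¹] = m²·s⁻²·K⁻¹
  (3) J·kg⁻¹·K⁻¹ = N·m·kg⁻¹·K⁻¹ = m²·s⁻²·K⁻¹
  (4) [kg·m²·s⁻²·K⁻¹] / [kg] = m²·s⁻²·K⁻¹
  (5) [m²·s⁻²] / [K] = m²·s⁻²·K⁻¹
  (6) m²·s⁻²
All reduce to m²·s⁻²·K⁻¹ except (6), which is m²·s⁻².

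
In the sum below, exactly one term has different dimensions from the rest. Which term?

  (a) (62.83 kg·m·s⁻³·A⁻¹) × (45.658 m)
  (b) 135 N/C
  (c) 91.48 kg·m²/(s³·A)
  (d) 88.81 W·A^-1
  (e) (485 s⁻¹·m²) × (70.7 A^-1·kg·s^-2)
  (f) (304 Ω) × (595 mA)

(b)

Work out the base dimensions of each:
  (a) [kg·m·s⁻³·A⁻¹] · [m] = kg·m²·s⁻³·A⁻¹
  (b) N·C⁻¹ = kg·m·s⁻²·(s·A)⁻¹ = kg·m·s⁻³·A⁻¹
  (c) kg·m²·s⁻³·A⁻¹
  (d) W·A⁻¹ = J·s⁻¹·A⁻¹ = kg·m²·s⁻³·A⁻¹
  (e) [m²·s⁻¹] · [kg·s⁻²·A⁻¹] = kg·m²·s⁻³·A⁻¹
  (f) [kg·m²·s⁻³·A⁻²] · [A] = kg·m²·s⁻³·A⁻¹
All reduce to kg·m²·s⁻³·A⁻¹ except (b), which is kg·m·s⁻³·A⁻¹.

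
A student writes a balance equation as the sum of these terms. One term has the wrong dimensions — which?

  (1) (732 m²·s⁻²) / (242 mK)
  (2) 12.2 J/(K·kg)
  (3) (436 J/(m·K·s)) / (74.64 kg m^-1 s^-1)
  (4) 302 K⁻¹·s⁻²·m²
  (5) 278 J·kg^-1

Dimensions:
  (1) [m²·s⁻²] / [K] = m²·s⁻²·K⁻¹
  (2) J·kg⁻¹·K⁻¹ = N·m·kg⁻¹·K⁻¹ = m²·s⁻²·K⁻¹
  (3) [kg·m·s⁻³·K⁻¹] / [kg·m⁻¹·s⁻¹] = m²·s⁻²·K⁻¹
  (4) m²·s⁻²·K⁻¹
  (5) J·kg⁻¹ = N·m·kg⁻¹ = m²·s⁻²
All reduce to m²·s⁻²·K⁻¹ except (5), which is m²·s⁻².

(5)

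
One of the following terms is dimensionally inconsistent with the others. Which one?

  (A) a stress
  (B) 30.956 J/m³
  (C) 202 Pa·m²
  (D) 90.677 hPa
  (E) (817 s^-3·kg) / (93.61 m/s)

In SI base units:
  (A) [stress] = kg·m⁻¹·s⁻²
  (B) J·m⁻³ = N·m·m⁻³ = kg·m⁻¹·s⁻²
  (C) Pa·m² = N·m⁻²·m² = kg·m·s⁻²
  (D) Pa = N·m⁻² = kg·m⁻¹·s⁻²
  (E) [kg·s⁻³] / [m·s⁻¹] = kg·m⁻¹·s⁻²
All reduce to kg·m⁻¹·s⁻² except (C), which is kg·m·s⁻².

(C)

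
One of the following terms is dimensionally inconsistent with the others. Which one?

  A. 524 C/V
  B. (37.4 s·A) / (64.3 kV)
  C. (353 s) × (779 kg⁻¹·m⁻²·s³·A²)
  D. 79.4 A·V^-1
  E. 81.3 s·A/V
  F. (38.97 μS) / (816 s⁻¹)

Dimensions:
  A. C·V⁻¹ = s·A·(J·C⁻¹)⁻¹ = kg⁻¹·m⁻²·s⁴·A²
  B. [s·A] / [kg·m²·s⁻³·A⁻¹] = kg⁻¹·m⁻²·s⁴·A²
  C. [s] · [kg⁻¹·m⁻²·s³·A²] = kg⁻¹·m⁻²·s⁴·A²
  D. A·V⁻¹ = A·(J·C⁻¹)⁻¹ = kg⁻¹·m⁻²·s³·A²
  E. A·s·V⁻¹ = A·s·(J·C⁻¹)⁻¹ = kg⁻¹·m⁻²·s⁴·A²
  F. [kg⁻¹·m⁻²·s³·A²] / [s⁻¹] = kg⁻¹·m⁻²·s⁴·A²
All reduce to kg⁻¹·m⁻²·s⁴·A² except D., which is kg⁻¹·m⁻²·s³·A².

D.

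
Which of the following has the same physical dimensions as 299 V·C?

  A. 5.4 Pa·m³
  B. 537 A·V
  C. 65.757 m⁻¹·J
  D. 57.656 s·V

Reference: C·V = s·A·J·C⁻¹ = kg·m²·s⁻².
Each option:
  A. Pa·m³ = N·m⁻²·m³ = kg·m²·s⁻²  ← same
  B. V·A = J·C⁻¹·A = kg·m²·s⁻³
  C. J·m⁻¹ = N·m·m⁻¹ = kg·m·s⁻²
  D. V·s = J·C⁻¹·s = kg·m²·s⁻²·A⁻¹
Only A. matches kg·m²·s⁻².

A.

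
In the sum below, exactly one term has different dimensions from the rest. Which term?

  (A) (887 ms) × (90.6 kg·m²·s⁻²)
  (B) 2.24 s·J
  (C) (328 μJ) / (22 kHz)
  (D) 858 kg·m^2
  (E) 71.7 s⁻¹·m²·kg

Work out the base dimensions of each:
  (A) [s] · [kg·m²·s⁻²] = kg·m²·s⁻¹
  (B) J·s = N·m·s = kg·m²·s⁻¹
  (C) [kg·m²·s⁻²] / [s⁻¹] = kg·m²·s⁻¹
  (D) kg·m²
  (E) kg·m²·s⁻¹
All reduce to kg·m²·s⁻¹ except (D), which is kg·m².

(D)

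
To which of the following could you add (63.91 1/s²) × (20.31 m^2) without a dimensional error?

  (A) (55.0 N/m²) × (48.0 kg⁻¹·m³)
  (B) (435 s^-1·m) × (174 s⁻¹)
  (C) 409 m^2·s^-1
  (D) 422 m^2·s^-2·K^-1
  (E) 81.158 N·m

(A)

Reference: [s⁻²] · [m²] = m²·s⁻².
Each option:
  (A) [kg·m⁻¹·s⁻²] · [kg⁻¹·m³] = m²·s⁻²  ← same
  (B) [m·s⁻¹] · [s⁻¹] = m·s⁻²
  (C) m²·s⁻¹
  (D) m²·s⁻²·K⁻¹
  (E) N·m = kg·m·s⁻²·m = kg·m²·s⁻²
Only (A) matches m²·s⁻².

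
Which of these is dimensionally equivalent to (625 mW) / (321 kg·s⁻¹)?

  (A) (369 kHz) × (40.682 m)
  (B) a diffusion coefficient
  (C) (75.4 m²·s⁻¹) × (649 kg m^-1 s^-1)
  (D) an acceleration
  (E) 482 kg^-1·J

Reference: [kg·m²·s⁻³] / [kg·s⁻¹] = m²·s⁻².
Each option:
  (A) [s⁻¹] · [m] = m·s⁻¹
  (B) [diffusion coefficient] = m²·s⁻¹
  (C) [m²·s⁻¹] · [kg·m⁻¹·s⁻¹] = kg·m·s⁻²
  (D) [acceleration] = m·s⁻²
  (E) J·kg⁻¹ = N·m·kg⁻¹ = m²·s⁻²  ← same
Only (E) matches m²·s⁻².

(E)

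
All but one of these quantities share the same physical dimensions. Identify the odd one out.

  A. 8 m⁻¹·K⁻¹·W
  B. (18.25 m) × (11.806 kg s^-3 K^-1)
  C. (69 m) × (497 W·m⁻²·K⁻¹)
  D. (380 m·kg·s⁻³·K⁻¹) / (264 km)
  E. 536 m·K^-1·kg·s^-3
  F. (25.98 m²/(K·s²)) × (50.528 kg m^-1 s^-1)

Work out the base dimensions of each:
  A. W·m⁻¹·K⁻¹ = J·s⁻¹·m⁻¹·K⁻¹ = kg·m·s⁻³·K⁻¹
  B. [m] · [kg·s⁻³·K⁻¹] = kg·m·s⁻³·K⁻¹
  C. [m] · [kg·s⁻³·K⁻¹] = kg·m·s⁻³·K⁻¹
  D. [kg·m·s⁻³·K⁻¹] / [m] = kg·s⁻³·K⁻¹
  E. kg·m·s⁻³·K⁻¹
  F. [m²·s⁻²·K⁻¹] · [kg·m⁻¹·s⁻¹] = kg·m·s⁻³·K⁻¹
All reduce to kg·m·s⁻³·K⁻¹ except D., which is kg·s⁻³·K⁻¹.

D.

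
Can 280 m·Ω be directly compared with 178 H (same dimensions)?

No

Expand each in SI base units:
  280 m·Ω:  Ω·m = V·A⁻¹·m = kg·m³·s⁻³·A⁻²
  178 H:  H = V·s·A⁻¹ = kg·m²·s⁻²·A⁻²
kg·m³·s⁻³·A⁻² ≠ kg·m²·s⁻²·A⁻², so they cannot be added.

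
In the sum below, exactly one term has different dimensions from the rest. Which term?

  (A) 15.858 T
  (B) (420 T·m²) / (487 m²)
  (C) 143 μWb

(C)

In SI base units:
  (A) T = Wb·m⁻² = kg·s⁻²·A⁻¹
  (B) [kg·m²·s⁻²·A⁻¹] / [m²] = kg·s⁻²·A⁻¹
  (C) Wb = V·s = kg·m²·s⁻²·A⁻¹
All reduce to kg·s⁻²·A⁻¹ except (C), which is kg·m²·s⁻²·A⁻¹.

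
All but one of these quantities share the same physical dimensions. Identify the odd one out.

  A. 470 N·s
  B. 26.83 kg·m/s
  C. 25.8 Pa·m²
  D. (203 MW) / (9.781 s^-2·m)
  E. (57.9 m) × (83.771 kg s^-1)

Dimensions:
  A. N·s = kg·m·s⁻²·s = kg·m·s⁻¹
  B. kg·m·s⁻¹
  C. Pa·m² = N·m⁻²·m² = kg·m·s⁻²
  D. [kg·m²·s⁻³] / [m·s⁻²] = kg·m·s⁻¹
  E. [m] · [kg·s⁻¹] = kg·m·s⁻¹
All reduce to kg·m·s⁻¹ except C., which is kg·m·s⁻².

C.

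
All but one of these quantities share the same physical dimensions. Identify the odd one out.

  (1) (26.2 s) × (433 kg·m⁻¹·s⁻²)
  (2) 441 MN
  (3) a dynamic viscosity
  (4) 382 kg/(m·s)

Reduce each to base SI dimensions:
  (1) [s] · [kg·m⁻¹·s⁻²] = kg·m⁻¹·s⁻¹
  (2) N = kg·m·s⁻²
  (3) [dynamic viscosity] = kg·m⁻¹·s⁻¹
  (4) kg·m⁻¹·s⁻¹
All reduce to kg·m⁻¹·s⁻¹ except (2), which is kg·m·s⁻².

(2)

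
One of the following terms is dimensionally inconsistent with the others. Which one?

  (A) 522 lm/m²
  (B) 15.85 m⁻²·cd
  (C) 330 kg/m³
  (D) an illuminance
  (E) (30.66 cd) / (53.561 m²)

Work out the base dimensions of each:
  (A) lm·m⁻² = cd·m⁻² = m⁻²·cd
  (B) m⁻²·cd
  (C) kg·m⁻³
  (D) [illuminance] = m⁻²·cd
  (E) [cd] / [m²] = m⁻²·cd
All reduce to m⁻²·cd except (C), which is kg·m⁻³.

(C)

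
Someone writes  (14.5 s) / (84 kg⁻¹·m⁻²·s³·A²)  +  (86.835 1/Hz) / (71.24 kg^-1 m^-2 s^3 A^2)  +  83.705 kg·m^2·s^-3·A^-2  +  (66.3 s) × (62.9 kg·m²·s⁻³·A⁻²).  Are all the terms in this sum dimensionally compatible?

No

Reduce each to base SI dimensions:
  (14.5 s) / (84 kg⁻¹·m⁻²·s³·A²):  [s] / [kg⁻¹·m⁻²·s³·A²] = kg·m²·s⁻²·A⁻²
  (86.835 1/Hz) / (71.24 kg^-1 m^-2 s^3 A^2):  [s] / [kg⁻¹·m⁻²·s³·A²] = kg·m²·s⁻²·A⁻²
  83.705 kg·m^2·s^-3·A^-2:  kg·m²·s⁻³·A⁻²
  (66.3 s) × (62.9 kg·m²·s⁻³·A⁻²):  [s] · [kg·m²·s⁻³·A⁻²] = kg·m²·s⁻²·A⁻²
The terms do not share a single dimension (kg·m²·s⁻²·A⁻² vs kg·m²·s⁻³·A⁻²).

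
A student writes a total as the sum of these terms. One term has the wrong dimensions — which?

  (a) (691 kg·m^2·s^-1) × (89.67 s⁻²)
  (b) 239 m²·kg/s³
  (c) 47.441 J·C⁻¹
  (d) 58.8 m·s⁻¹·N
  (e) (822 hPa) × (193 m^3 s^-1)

(c)

Work out the base dimensions of each:
  (a) [kg·m²·s⁻¹] · [s⁻²] = kg·m²·s⁻³
  (b) kg·m²·s⁻³
  (c) J·C⁻¹ = N·m·(s·A)⁻¹ = kg·m²·s⁻³·A⁻¹
  (d) N·m·s⁻¹ = kg·m·s⁻²·m·s⁻¹ = kg·m²·s⁻³
  (e) [kg·m⁻¹·s⁻²] · [m³·s⁻¹] = kg·m²·s⁻³
All reduce to kg·m²·s⁻³ except (c), which is kg·m²·s⁻³·A⁻¹.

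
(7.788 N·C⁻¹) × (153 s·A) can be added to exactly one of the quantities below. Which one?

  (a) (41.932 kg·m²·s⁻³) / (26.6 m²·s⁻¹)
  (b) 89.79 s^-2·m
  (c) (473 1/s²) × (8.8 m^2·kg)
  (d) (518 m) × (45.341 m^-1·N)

(d)

Reference: [kg·m·s⁻³·A⁻¹] · [s·A] = kg·m·s⁻².
Each option:
  (a) [kg·m²·s⁻³] / [m²·s⁻¹] = kg·s⁻²
  (b) m·s⁻²
  (c) [s⁻²] · [kg·m²] = kg·m²·s⁻²
  (d) [m] · [kg·s⁻²] = kg·m·s⁻²  ← same
Only (d) matches kg·m·s⁻².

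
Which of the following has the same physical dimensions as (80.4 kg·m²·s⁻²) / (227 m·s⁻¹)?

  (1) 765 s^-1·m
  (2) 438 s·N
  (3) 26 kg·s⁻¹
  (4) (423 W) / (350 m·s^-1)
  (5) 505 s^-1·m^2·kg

(2)

Reference: [kg·m²·s⁻²] / [m·s⁻¹] = kg·m·s⁻¹.
Each option:
  (1) m·s⁻¹
  (2) N·s = kg·m·s⁻²·s = kg·m·s⁻¹  ← same
  (3) kg·s⁻¹
  (4) [kg·m²·s⁻³] / [m·s⁻¹] = kg·m·s⁻²
  (5) kg·m²·s⁻¹
Only (2) matches kg·m·s⁻¹.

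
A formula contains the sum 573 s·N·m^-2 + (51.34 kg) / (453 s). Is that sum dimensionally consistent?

Dimensions:
  573 s·N·m^-2:  N·s·m⁻² = kg·m·s⁻²·s·m⁻² = kg·m⁻¹·s⁻¹
  (51.34 kg) / (453 s):  [kg] / [s] = kg·s⁻¹
kg·m⁻¹·s⁻¹ ≠ kg·s⁻¹, so they cannot be added.

No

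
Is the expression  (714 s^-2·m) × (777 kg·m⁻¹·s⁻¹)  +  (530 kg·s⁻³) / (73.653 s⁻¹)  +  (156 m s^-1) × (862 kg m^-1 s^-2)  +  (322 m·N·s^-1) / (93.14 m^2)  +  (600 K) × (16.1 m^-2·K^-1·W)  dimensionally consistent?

Expand each in SI base units:
  (714 s^-2·m) × (777 kg·m⁻¹·s⁻¹):  [m·s⁻²] · [kg·m⁻¹·s⁻¹] = kg·s⁻³
  (530 kg·s⁻³) / (73.653 s⁻¹):  [kg·s⁻³] / [s⁻¹] = kg·s⁻²
  (156 m s^-1) × (862 kg m^-1 s^-2):  [m·s⁻¹] · [kg·m⁻¹·s⁻²] = kg·s⁻³
  (322 m·N·s^-1) / (93.14 m^2):  [kg·m²·s⁻³] / [m²] = kg·s⁻³
  (600 K) × (16.1 m^-2·K^-1·W):  [K] · [kg·s⁻³·K⁻¹] = kg·s⁻³
The terms do not share a single dimension (kg·s⁻² vs kg·s⁻³).

No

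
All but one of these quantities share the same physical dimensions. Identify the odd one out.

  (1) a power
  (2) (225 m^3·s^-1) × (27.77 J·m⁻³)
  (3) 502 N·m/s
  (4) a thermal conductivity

Expand each in SI base units:
  (1) [power] = kg·m²·s⁻³
  (2) [m³·s⁻¹] · [kg·m⁻¹·s⁻²] = kg·m²·s⁻³
  (3) N·m·s⁻¹ = kg·m·s⁻²·m·s⁻¹ = kg·m²·s⁻³
  (4) [thermal conductivity] = kg·m·s⁻³·K⁻¹
All reduce to kg·m²·s⁻³ except (4), which is kg·m·s⁻³·K⁻¹.

(4)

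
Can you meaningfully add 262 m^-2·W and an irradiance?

Yes

Expand each in SI base units:
  262 m^-2·W:  W·m⁻² = J·s⁻¹·m⁻² = kg·s⁻³
  an irradiance:  [irradiance] = kg·s⁻³
Both are kg·s⁻³, so they have the same dimensions and can be added.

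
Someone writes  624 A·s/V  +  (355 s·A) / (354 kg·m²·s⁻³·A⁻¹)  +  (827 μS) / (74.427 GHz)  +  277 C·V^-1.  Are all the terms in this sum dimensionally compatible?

Yes

Reduce each to base SI dimensions:
  624 A·s/V:  A·s·V⁻¹ = A·s·(J·C⁻¹)⁻¹ = kg⁻¹·m⁻²·s⁴·A²
  (355 s·A) / (354 kg·m²·s⁻³·A⁻¹):  [s·A] / [kg·m²·s⁻³·A⁻¹] = kg⁻¹·m⁻²·s⁴·A²
  (827 μS) / (74.427 GHz):  [kg⁻¹·m⁻²·s³·A²] / [s⁻¹] = kg⁻¹·m⁻²·s⁴·A²
  277 C·V^-1:  C·V⁻¹ = s·A·(J·C⁻¹)⁻¹ = kg⁻¹·m⁻²·s⁴·A²
Every term reduces to kg⁻¹·m⁻²·s⁴·A².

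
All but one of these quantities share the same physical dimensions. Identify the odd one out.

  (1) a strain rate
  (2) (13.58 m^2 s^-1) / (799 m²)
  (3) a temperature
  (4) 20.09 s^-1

Reduce each to base SI dimensions:
  (1) [strain rate] = s⁻¹
  (2) [m²·s⁻¹] / [m²] = s⁻¹
  (3) [temperature] = K
  (4) s⁻¹
All reduce to s⁻¹ except (3), which is K.

(3)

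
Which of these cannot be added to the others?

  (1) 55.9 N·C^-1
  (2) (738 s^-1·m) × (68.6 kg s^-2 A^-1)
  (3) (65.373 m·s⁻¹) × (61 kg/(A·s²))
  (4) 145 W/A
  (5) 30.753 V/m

(4)

Reduce each to base SI dimensions:
  (1) N·C⁻¹ = kg·m·s⁻²·(s·A)⁻¹ = kg·m·s⁻³·A⁻¹
  (2) [m·s⁻¹] · [kg·s⁻²·A⁻¹] = kg·m·s⁻³·A⁻¹
  (3) [m·s⁻¹] · [kg·s⁻²·A⁻¹] = kg·m·s⁻³·A⁻¹
  (4) W·A⁻¹ = J·s⁻¹·A⁻¹ = kg·m²·s⁻³·A⁻¹
  (5) V·m⁻¹ = J·C⁻¹·m⁻¹ = kg·m·s⁻³·A⁻¹
All reduce to kg·m·s⁻³·A⁻¹ except (4), which is kg·m²·s⁻³·A⁻¹.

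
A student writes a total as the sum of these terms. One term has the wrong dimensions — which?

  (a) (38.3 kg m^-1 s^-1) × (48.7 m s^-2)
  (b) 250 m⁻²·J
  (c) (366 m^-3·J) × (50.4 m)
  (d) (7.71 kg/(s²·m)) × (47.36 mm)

(a)

Expand each in SI base units:
  (a) [kg·m⁻¹·s⁻¹] · [m·s⁻²] = kg·s⁻³
  (b) J·m⁻² = N·m·m⁻² = kg·s⁻²
  (c) [kg·m⁻¹·s⁻²] · [m] = kg·s⁻²
  (d) [kg·m⁻¹·s⁻²] · [m] = kg·s⁻²
All reduce to kg·s⁻² except (a), which is kg·s⁻³.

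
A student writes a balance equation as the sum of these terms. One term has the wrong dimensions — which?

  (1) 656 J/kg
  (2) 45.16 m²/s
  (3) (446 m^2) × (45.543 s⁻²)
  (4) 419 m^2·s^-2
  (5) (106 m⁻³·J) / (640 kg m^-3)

Expand each in SI base units:
  (1) J·kg⁻¹ = N·m·kg⁻¹ = m²·s⁻²
  (2) m²·s⁻¹
  (3) [m²] · [s⁻²] = m²·s⁻²
  (4) m²·s⁻²
  (5) [kg·m⁻¹·s⁻²] / [kg·m⁻³] = m²·s⁻²
All reduce to m²·s⁻² except (2), which is m²·s⁻¹.

(2)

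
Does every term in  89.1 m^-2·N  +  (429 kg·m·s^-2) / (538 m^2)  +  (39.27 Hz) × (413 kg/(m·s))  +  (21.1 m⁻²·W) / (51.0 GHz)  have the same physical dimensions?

No

Work out the base dimensions of each:
  89.1 m^-2·N:  N·m⁻² = kg·m·s⁻²·m⁻² = kg·m⁻¹·s⁻²
  (429 kg·m·s^-2) / (538 m^2):  [kg·m·s⁻²] / [m²] = kg·m⁻¹·s⁻²
  (39.27 Hz) × (413 kg/(m·s)):  [s⁻¹] · [kg·m⁻¹·s⁻¹] = kg·m⁻¹·s⁻²
  (21.1 m⁻²·W) / (51.0 GHz):  [kg·s⁻³] / [s⁻¹] = kg·s⁻²
The terms do not share a single dimension (kg·m⁻¹·s⁻² vs kg·s⁻²).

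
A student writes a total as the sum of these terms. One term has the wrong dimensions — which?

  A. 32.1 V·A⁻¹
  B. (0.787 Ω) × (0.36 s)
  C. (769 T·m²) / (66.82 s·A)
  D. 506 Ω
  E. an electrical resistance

B.

Dimensions:
  A. V·A⁻¹ = J·C⁻¹·A⁻¹ = kg·m²·s⁻³·A⁻²
  B. [kg·m²·s⁻³·A⁻²] · [s] = kg·m²·s⁻²·A⁻²
  C. [kg·m²·s⁻²·A⁻¹] / [s·A] = kg·m²·s⁻³·A⁻²
  D. Ω = V·A⁻¹ = kg·m²·s⁻³·A⁻²
  E. [electrical resistance] = kg·m²·s⁻³·A⁻²
All reduce to kg·m²·s⁻³·A⁻² except B., which is kg·m²·s⁻²·A⁻².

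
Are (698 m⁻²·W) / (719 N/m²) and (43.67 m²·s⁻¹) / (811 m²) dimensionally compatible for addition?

No

In SI base units:
  (698 m⁻²·W) / (719 N/m²):  [kg·s⁻³] / [kg·m⁻¹·s⁻²] = m·s⁻¹
  (43.67 m²·s⁻¹) / (811 m²):  [m²·s⁻¹] / [m²] = s⁻¹
m·s⁻¹ ≠ s⁻¹, so they cannot be added.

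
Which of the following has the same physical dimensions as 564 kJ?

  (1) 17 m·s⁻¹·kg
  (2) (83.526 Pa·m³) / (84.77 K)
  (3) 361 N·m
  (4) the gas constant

Reference: J = N·m = kg·m²·s⁻².
Each option:
  (1) kg·m·s⁻¹
  (2) [kg·m²·s⁻²] / [K] = kg·m²·s⁻²·K⁻¹
  (3) N·m = kg·m·s⁻²·m = kg·m²·s⁻²  ← same
  (4) [gas constant] = kg·m²·s⁻²·K⁻¹·mol⁻¹
Only (3) matches kg·m²·s⁻².

(3)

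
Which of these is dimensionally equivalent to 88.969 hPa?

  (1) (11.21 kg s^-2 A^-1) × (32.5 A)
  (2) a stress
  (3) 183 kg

(2)

Reference: Pa = N·m⁻² = kg·m⁻¹·s⁻².
Each option:
  (1) [kg·s⁻²·A⁻¹] · [A] = kg·s⁻²
  (2) [stress] = kg·m⁻¹·s⁻²  ← same
  (3) kg
Only (2) matches kg·m⁻¹·s⁻².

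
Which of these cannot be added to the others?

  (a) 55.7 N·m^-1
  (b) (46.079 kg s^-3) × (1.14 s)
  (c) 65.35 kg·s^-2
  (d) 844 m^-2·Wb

(d)

Dimensions:
  (a) N·m⁻¹ = kg·m·s⁻²·m⁻¹ = kg·s⁻²
  (b) [kg·s⁻³] · [s] = kg·s⁻²
  (c) kg·s⁻²
  (d) Wb·m⁻² = V·s·m⁻² = kg·s⁻²·A⁻¹
All reduce to kg·s⁻² except (d), which is kg·s⁻²·A⁻¹.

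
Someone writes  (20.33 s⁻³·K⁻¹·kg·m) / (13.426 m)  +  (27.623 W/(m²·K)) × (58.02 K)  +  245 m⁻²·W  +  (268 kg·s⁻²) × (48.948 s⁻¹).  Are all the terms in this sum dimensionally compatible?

No

Reduce each to base SI dimensions:
  (20.33 s⁻³·K⁻¹·kg·m) / (13.426 m):  [kg·m·s⁻³·K⁻¹] / [m] = kg·s⁻³·K⁻¹
  (27.623 W/(m²·K)) × (58.02 K):  [kg·s⁻³·K⁻¹] · [K] = kg·s⁻³
  245 m⁻²·W:  W·m⁻² = J·s⁻¹·m⁻² = kg·s⁻³
  (268 kg·s⁻²) × (48.948 s⁻¹):  [kg·s⁻²] · [s⁻¹] = kg·s⁻³
The terms do not share a single dimension (kg·s⁻³ vs kg·s⁻³·K⁻¹).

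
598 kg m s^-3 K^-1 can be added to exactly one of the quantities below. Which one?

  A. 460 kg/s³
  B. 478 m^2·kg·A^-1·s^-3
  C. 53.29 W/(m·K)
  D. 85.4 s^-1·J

C.

Reference: kg·m·s⁻³·K⁻¹.
Each option:
  A. kg·s⁻³
  B. kg·m²·s⁻³·A⁻¹
  C. W·m⁻¹·K⁻¹ = J·s⁻¹·m⁻¹·K⁻¹ = kg·m·s⁻³·K⁻¹  ← same
  D. J·s⁻¹ = N·m·s⁻¹ = kg·m²·s⁻³
Only C. matches kg·m·s⁻³·K⁻¹.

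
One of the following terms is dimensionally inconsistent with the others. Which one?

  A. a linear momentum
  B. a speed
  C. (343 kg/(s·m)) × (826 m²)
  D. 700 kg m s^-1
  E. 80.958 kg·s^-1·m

Work out the base dimensions of each:
  A. [linear momentum] = kg·m·s⁻¹
  B. [speed] = m·s⁻¹
  C. [kg·m⁻¹·s⁻¹] · [m²] = kg·m·s⁻¹
  D. kg·m·s⁻¹
  E. kg·m·s⁻¹
All reduce to kg·m·s⁻¹ except B., which is m·s⁻¹.

B.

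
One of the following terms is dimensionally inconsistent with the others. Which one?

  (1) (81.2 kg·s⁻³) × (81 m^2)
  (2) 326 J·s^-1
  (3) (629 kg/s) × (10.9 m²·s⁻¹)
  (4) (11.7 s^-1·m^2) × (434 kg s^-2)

In SI base units:
  (1) [kg·s⁻³] · [m²] = kg·m²·s⁻³
  (2) J·s⁻¹ = N·m·s⁻¹ = kg·m²·s⁻³
  (3) [kg·s⁻¹] · [m²·s⁻¹] = kg·m²·s⁻²
  (4) [m²·s⁻¹] · [kg·s⁻²] = kg·m²·s⁻³
All reduce to kg·m²·s⁻³ except (3), which is kg·m²·s⁻².

(3)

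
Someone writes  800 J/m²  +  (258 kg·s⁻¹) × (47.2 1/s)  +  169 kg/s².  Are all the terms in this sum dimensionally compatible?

Yes

Expand each in SI base units:
  800 J/m²:  J·m⁻² = N·m·m⁻² = kg·s⁻²
  (258 kg·s⁻¹) × (47.2 1/s):  [kg·s⁻¹] · [s⁻¹] = kg·s⁻²
  169 kg/s²:  kg·s⁻²
Every term reduces to kg·s⁻².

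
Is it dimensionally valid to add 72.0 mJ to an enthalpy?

Work out the base dimensions of each:
  72.0 mJ:  J = N·m = kg·m²·s⁻²
  an enthalpy:  [enthalpy] = kg·m²·s⁻²
Both are kg·m²·s⁻², so they have the same dimensions and can be added.

Yes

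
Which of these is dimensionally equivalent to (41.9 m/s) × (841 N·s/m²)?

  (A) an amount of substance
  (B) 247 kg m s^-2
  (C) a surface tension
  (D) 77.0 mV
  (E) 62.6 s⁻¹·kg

(C)

Reference: [m·s⁻¹] · [kg·m⁻¹·s⁻¹] = kg·s⁻².
Each option:
  (A) [amount of substance] = mol
  (B) kg·m·s⁻²
  (C) [surface tension] = kg·s⁻²  ← same
  (D) V = J·C⁻¹ = kg·m²·s⁻³·A⁻¹
  (E) kg·s⁻¹
Only (C) matches kg·s⁻².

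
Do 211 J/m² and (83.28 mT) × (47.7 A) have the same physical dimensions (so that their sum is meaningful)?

Work out the base dimensions of each:
  211 J/m²:  J·m⁻² = N·m·m⁻² = kg·s⁻²
  (83.28 mT) × (47.7 A):  [kg·s⁻²·A⁻¹] · [A] = kg·s⁻²
Both are kg·s⁻², so they have the same dimensions and can be added.

Yes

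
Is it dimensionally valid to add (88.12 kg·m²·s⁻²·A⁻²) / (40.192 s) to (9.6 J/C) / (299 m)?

Dimensions:
  (88.12 kg·m²·s⁻²·A⁻²) / (40.192 s):  [kg·m²·s⁻²·A⁻²] / [s] = kg·m²·s⁻³·A⁻²
  (9.6 J/C) / (299 m):  [kg·m²·s⁻³·A⁻¹] / [m] = kg·m·s⁻³·A⁻¹
kg·m²·s⁻³·A⁻² ≠ kg·m·s⁻³·A⁻¹, so they cannot be added.

No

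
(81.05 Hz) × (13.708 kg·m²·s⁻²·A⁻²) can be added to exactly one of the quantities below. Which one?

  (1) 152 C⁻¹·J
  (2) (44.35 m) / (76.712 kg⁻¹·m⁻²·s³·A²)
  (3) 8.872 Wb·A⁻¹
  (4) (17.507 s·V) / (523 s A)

(4)

Reference: [s⁻¹] · [kg·m²·s⁻²·A⁻²] = kg·m²·s⁻³·A⁻².
Each option:
  (1) J·C⁻¹ = N·m·(s·A)⁻¹ = kg·m²·s⁻³·A⁻¹
  (2) [m] / [kg⁻¹·m⁻²·s³·A²] = kg·m³·s⁻³·A⁻²
  (3) Wb·A⁻¹ = V·s·A⁻¹ = kg·m²·s⁻²·A⁻²
  (4) [kg·m²·s⁻²·A⁻¹] / [s·A] = kg·m²·s⁻³·A⁻²  ← same
Only (4) matches kg·m²·s⁻³·A⁻².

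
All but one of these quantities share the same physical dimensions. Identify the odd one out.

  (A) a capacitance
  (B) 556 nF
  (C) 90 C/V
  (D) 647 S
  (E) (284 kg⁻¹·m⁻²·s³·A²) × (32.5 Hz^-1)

(D)

Work out the base dimensions of each:
  (A) [capacitance] = kg⁻¹·m⁻²·s⁴·A²
  (B) F = C·V⁻¹ = kg⁻¹·m⁻²·s⁴·A²
  (C) C·V⁻¹ = s·A·(J·C⁻¹)⁻¹ = kg⁻¹·m⁻²·s⁴·A²
  (D) S = Ω⁻¹ = kg⁻¹·m⁻²·s³·A²
  (E) [kg⁻¹·m⁻²·s³·A²] · [s] = kg⁻¹·m⁻²·s⁴·A²
All reduce to kg⁻¹·m⁻²·s⁴·A² except (D), which is kg⁻¹·m⁻²·s³·A².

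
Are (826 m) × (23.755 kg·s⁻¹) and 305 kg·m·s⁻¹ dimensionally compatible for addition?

Dimensions:
  (826 m) × (23.755 kg·s⁻¹):  [m] · [kg·s⁻¹] = kg·m·s⁻¹
  305 kg·m·s⁻¹:  kg·m·s⁻¹
Both are kg·m·s⁻¹, so they have the same dimensions and can be added.

Yes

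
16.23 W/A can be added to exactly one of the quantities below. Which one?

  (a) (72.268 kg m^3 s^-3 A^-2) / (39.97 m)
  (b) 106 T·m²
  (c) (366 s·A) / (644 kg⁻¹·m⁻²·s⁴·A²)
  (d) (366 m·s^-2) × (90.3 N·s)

(c)

Reference: W·A⁻¹ = J·s⁻¹·A⁻¹ = kg·m²·s⁻³·A⁻¹.
Each option:
  (a) [kg·m³·s⁻³·A⁻²] / [m] = kg·m²·s⁻³·A⁻²
  (b) T·m² = Wb·m⁻²·m² = kg·m²·s⁻²·A⁻¹
  (c) [s·A] / [kg⁻¹·m⁻²·s⁴·A²] = kg·m²·s⁻³·A⁻¹  ← same
  (d) [m·s⁻²] · [kg·m·s⁻¹] = kg·m²·s⁻³
Only (c) matches kg·m²·s⁻³·A⁻¹.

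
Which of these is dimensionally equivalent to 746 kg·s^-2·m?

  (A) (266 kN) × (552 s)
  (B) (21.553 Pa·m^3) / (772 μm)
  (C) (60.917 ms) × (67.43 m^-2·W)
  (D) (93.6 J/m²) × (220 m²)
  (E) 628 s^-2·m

Reference: kg·m·s⁻².
Each option:
  (A) [kg·m·s⁻²] · [s] = kg·m·s⁻¹
  (B) [kg·m²·s⁻²] / [m] = kg·m·s⁻²  ← same
  (C) [s] · [kg·s⁻³] = kg·s⁻²
  (D) [kg·s⁻²] · [m²] = kg·m²·s⁻²
  (E) m·s⁻²
Only (B) matches kg·m·s⁻².

(B)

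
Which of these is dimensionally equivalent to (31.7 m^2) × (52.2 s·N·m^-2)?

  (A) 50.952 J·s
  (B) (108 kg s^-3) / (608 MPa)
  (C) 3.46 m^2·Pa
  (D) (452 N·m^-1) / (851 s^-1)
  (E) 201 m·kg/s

Reference: [m²] · [kg·m⁻¹·s⁻¹] = kg·m·s⁻¹.
Each option:
  (A) J·s = N·m·s = kg·m²·s⁻¹
  (B) [kg·s⁻³] / [kg·m⁻¹·s⁻²] = m·s⁻¹
  (C) Pa·m² = N·m⁻²·m² = kg·m·s⁻²
  (D) [kg·s⁻²] / [s⁻¹] = kg·s⁻¹
  (E) kg·m·s⁻¹  ← same
Only (E) matches kg·m·s⁻¹.

(E)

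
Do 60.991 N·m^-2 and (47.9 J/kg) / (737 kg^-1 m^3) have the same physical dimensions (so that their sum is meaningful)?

Expand each in SI base units:
  60.991 N·m^-2:  N·m⁻² = kg·m·s⁻²·m⁻² = kg·m⁻¹·s⁻²
  (47.9 J/kg) / (737 kg^-1 m^3):  [m²·s⁻²] / [kg⁻¹·m³] = kg·m⁻¹·s⁻²
Both are kg·m⁻¹·s⁻², so they have the same dimensions and can be added.

Yes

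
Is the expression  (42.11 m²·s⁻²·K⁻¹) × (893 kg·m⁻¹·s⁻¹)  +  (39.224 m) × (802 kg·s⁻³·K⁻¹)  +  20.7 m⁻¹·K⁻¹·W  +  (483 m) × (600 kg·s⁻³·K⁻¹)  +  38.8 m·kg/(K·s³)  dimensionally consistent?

Yes

In SI base units:
  (42.11 m²·s⁻²·K⁻¹) × (893 kg·m⁻¹·s⁻¹):  [m²·s⁻²·K⁻¹] · [kg·m⁻¹·s⁻¹] = kg·m·s⁻³·K⁻¹
  (39.224 m) × (802 kg·s⁻³·K⁻¹):  [m] · [kg·s⁻³·K⁻¹] = kg·m·s⁻³·K⁻¹
  20.7 m⁻¹·K⁻¹·W:  W·m⁻¹·K⁻¹ = J·s⁻¹·m⁻¹·K⁻¹ = kg·m·s⁻³·K⁻¹
  (483 m) × (600 kg·s⁻³·K⁻¹):  [m] · [kg·s⁻³·K⁻¹] = kg·m·s⁻³·K⁻¹
  38.8 m·kg/(K·s³):  kg·m·s⁻³·K⁻¹
Every term reduces to kg·m·s⁻³·K⁻¹.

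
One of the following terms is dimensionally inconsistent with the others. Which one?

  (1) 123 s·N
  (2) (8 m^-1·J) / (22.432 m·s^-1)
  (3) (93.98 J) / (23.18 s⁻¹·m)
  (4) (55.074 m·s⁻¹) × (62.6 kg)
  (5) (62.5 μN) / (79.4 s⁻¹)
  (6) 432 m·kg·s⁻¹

(2)

Expand each in SI base units:
  (1) N·s = kg·m·s⁻²·s = kg·m·s⁻¹
  (2) [kg·m·s⁻²] / [m·s⁻¹] = kg·s⁻¹
  (3) [kg·m²·s⁻²] / [m·s⁻¹] = kg·m·s⁻¹
  (4) [m·s⁻¹] · [kg] = kg·m·s⁻¹
  (5) [kg·m·s⁻²] / [s⁻¹] = kg·m·s⁻¹
  (6) kg·m·s⁻¹
All reduce to kg·m·s⁻¹ except (2), which is kg·s⁻¹.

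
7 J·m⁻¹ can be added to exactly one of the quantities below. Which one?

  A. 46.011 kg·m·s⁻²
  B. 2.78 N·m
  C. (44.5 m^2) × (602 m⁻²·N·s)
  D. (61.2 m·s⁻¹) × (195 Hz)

A.

Reference: J·m⁻¹ = N·m·m⁻¹ = kg·m·s⁻².
Each option:
  A. kg·m·s⁻²  ← same
  B. N·m = kg·m·s⁻²·m = kg·m²·s⁻²
  C. [m²] · [kg·m⁻¹·s⁻¹] = kg·m·s⁻¹
  D. [m·s⁻¹] · [s⁻¹] = m·s⁻²
Only A. matches kg·m·s⁻².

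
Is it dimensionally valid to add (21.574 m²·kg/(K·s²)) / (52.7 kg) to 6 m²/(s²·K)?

Reduce each to base SI dimensions:
  (21.574 m²·kg/(K·s²)) / (52.7 kg):  [kg·m²·s⁻²·K⁻¹] / [kg] = m²·s⁻²·K⁻¹
  6 m²/(s²·K):  m²·s⁻²·K⁻¹
Both are m²·s⁻²·K⁻¹, so they have the same dimensions and can be added.

Yes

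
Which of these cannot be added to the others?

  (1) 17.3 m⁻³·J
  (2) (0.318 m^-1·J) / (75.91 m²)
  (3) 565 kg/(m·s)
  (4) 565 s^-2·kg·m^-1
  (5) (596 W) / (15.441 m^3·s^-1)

Dimensions:
  (1) J·m⁻³ = N·m·m⁻³ = kg·m⁻¹·s⁻²
  (2) [kg·m·s⁻²] / [m²] = kg·m⁻¹·s⁻²
  (3) kg·m⁻¹·s⁻¹
  (4) kg·m⁻¹·s⁻²
  (5) [kg·m²·s⁻³] / [m³·s⁻¹] = kg·m⁻¹·s⁻²
All reduce to kg·m⁻¹·s⁻² except (3), which is kg·m⁻¹·s⁻¹.

(3)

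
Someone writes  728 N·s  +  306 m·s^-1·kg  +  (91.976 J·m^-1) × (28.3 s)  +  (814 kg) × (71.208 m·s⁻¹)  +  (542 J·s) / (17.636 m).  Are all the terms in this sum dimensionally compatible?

Yes

In SI base units:
  728 N·s:  N·s = kg·m·s⁻²·s = kg·m·s⁻¹
  306 m·s^-1·kg:  kg·m·s⁻¹
  (91.976 J·m^-1) × (28.3 s):  [kg·m·s⁻²] · [s] = kg·m·s⁻¹
  (814 kg) × (71.208 m·s⁻¹):  [kg] · [m·s⁻¹] = kg·m·s⁻¹
  (542 J·s) / (17.636 m):  [kg·m²·s⁻¹] / [m] = kg·m·s⁻¹
Every term reduces to kg·m·s⁻¹.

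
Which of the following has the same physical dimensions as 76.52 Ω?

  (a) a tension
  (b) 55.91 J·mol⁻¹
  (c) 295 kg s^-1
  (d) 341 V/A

Reference: Ω = V·A⁻¹ = kg·m²·s⁻³·A⁻².
Each option:
  (a) [tension] = kg·m·s⁻²
  (b) J·mol⁻¹ = N·m·mol⁻¹ = kg·m²·s⁻²·mol⁻¹
  (c) kg·s⁻¹
  (d) V·A⁻¹ = J·C⁻¹·A⁻¹ = kg·m²·s⁻³·A⁻²  ← same
Only (d) matches kg·m²·s⁻³·A⁻².

(d)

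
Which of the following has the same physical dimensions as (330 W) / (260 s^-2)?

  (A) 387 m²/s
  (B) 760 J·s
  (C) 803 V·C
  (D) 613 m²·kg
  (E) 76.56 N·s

(B)

Reference: [kg·m²·s⁻³] / [s⁻²] = kg·m²·s⁻¹.
Each option:
  (A) m²·s⁻¹
  (B) J·s = N·m·s = kg·m²·s⁻¹  ← same
  (C) C·V = s·A·J·C⁻¹ = kg·m²·s⁻²
  (D) kg·m²
  (E) N·s = kg·m·s⁻²·s = kg·m·s⁻¹
Only (B) matches kg·m²·s⁻¹.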